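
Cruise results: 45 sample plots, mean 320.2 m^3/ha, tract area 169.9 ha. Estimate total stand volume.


Formula: Total Volume = Mean Volume per ha * Total Area
Total Volume = 320.2 m^3/ha * 169.9 ha
Total Volume = 54402 m^3

54402


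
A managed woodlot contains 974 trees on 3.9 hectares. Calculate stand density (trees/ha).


Formula: Stand Density = N_trees / Area_ha
Density = 974 trees / 3.9 ha
Density = 250 trees/ha

250


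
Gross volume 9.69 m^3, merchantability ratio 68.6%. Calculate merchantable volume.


Formula: MV = V_total * (merchantable_pct / 100)
Merchantable fraction = 68.6% / 100 = 0.686
MV = 9.69 m^3 * 0.686 = 6.647 m^3

6.647


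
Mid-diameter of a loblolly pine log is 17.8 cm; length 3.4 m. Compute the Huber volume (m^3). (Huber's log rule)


Huber: V = Am * L,  Am = pi*(Dm/200)^2
Am = pi*(17.8/200)^2 = 0.024885 m^2
V = 0.024885*3.4 = 0.0846 m^3

0.0846


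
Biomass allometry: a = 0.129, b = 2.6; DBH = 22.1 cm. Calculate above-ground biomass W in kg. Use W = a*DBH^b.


Formula: W = a * DBH^b  (allometric power law)
DBH^b = 22.1^2.6 = 3129.1034
W = 0.129 * 3129.1034 = 403.7 kg

403.7


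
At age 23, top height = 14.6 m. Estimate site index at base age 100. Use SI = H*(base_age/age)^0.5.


Formula: SI = H_dom * (base_age / age)^0.5
Age ratio = 100 / 23 = 4.34783
sqrt(age_ratio) = 2.08514
SI = 14.6 * 2.08514 = 30.4 m

30.4


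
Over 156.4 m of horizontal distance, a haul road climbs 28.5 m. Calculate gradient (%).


Formula: Gradient = rise / run * 100
Gradient = 28.5 / 156.4 * 100 = 18.2%

18.2


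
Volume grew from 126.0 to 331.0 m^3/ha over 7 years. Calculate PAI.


Formula: PAI = (V_T2 - V_T1) / (T2 - T1)
Volume increment = 331.0 - 126.0 = 205.0 m^3/ha
PAI = 205.0 / 7 = 29.29 m^3/ha/year

29.29


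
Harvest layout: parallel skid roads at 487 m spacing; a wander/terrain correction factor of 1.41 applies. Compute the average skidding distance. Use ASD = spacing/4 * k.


Formula: ASD = (spacing / 4) * correction
Uncorrected distance = spacing / 4 = 487 / 4 = 121.75 m
ASD = 121.75 * 1.41 = 172 m

172


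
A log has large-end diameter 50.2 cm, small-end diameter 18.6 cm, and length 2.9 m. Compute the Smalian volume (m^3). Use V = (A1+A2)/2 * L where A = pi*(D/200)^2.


Smalian: V = (A1 + A2)/2 * L,  A = pi*(D/200)^2
A1 = pi*(50.2/200)^2 = 0.197923 m^2
A2 = pi*(18.6/200)^2 = 0.027172 m^2
V = (0.197923+0.027172)/2*2.9 = 0.3264 m^3

0.3264


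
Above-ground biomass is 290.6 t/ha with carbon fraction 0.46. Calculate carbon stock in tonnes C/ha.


Formula: Carbon Stock = Biomass * Carbon Fraction
C = 290.6 t/ha * 0.46
C = 133.7 t C/ha

133.7


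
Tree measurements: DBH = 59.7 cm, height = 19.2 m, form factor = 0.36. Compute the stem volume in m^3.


Formula: V = pi * (DBH/200)^2 * H * ff
Radius = DBH/200 = 59.7/200 = 0.2985 m
Radius^2 = 0.2985^2 = 0.08910225 m^2
V = pi * 0.08910225 * 19.2 * 0.36
V = 1.935 m^3

1.935


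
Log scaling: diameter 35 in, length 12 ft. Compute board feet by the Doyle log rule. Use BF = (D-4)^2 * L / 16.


Doyle: BF = (D - 4)^2 * L / 16
Adjusted diameter = 35 - 4 = 31 in
(D-4)^2 = 31^2 = 961
BF = 961 * 12 / 16 = 721 BF

721


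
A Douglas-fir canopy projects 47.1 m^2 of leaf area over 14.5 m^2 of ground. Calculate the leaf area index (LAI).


Formula: LAI = total leaf area / ground area  (dimensionless)
LAI = 47.1 m^2 / 14.5 m^2
LAI = 3.25

3.25


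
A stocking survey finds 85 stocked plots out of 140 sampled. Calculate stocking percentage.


Formula: Stocking % = stocked plots / total plots * 100
Stocking = 85 / 140 * 100
Stocking = 0.6071 * 100 = 60.7%

60.7


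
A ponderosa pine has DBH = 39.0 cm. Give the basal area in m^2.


Formula: BA = pi * (DBH/2)^2 / 10000  (cm^2 to m^2)
Radius = DBH/2 = 39.0/2 = 19.5 cm
BA = pi * 19.5^2 / 10000
   = 1194.5906 cm^2 / 10000
   = 0.1195 m^2

0.1195


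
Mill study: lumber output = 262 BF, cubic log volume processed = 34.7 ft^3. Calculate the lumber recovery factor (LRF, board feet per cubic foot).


Formula: LRF = Lumber Output (BF) / Log Input (ft^3)
LRF = 262 BF / 34.7 ft^3
LRF = 7.55 BF/ft^3

7.55


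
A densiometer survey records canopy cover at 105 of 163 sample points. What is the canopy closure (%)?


Formula: Canopy closure = covered points / total points * 100
Closure = 105 / 163 * 100
Closure = 0.6442 * 100 = 64.4%

64.4


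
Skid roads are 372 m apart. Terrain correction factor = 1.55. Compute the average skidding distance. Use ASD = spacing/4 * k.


Formula: ASD = (spacing / 4) * correction
Uncorrected distance = spacing / 4 = 372 / 4 = 93 m
ASD = 93 * 1.55 = 144 m

144


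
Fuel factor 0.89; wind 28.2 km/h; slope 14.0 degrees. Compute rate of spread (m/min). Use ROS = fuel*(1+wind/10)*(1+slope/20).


Formula: ROS = fuel * (1 + wind/10) * (1 + slope/20)
Wind factor = 1 + 28.2/10 = 3.82
Slope factor = 1 + 14.0/20 = 1.7
ROS = 0.89 * 3.82 * 1.7 = 5.78 m/min

5.78


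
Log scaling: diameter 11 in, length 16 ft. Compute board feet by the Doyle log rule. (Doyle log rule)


Doyle: BF = (D - 4)^2 * L / 16
Adjusted diameter = 11 - 4 = 7 in
(D-4)^2 = 7^2 = 49
BF = 49 * 16 / 16 = 49 BF

49


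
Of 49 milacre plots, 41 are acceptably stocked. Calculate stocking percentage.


Formula: Stocking % = stocked plots / total plots * 100
Stocking = 41 / 49 * 100
Stocking = 0.8367 * 100 = 83.7%

83.7


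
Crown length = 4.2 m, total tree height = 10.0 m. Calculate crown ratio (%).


Formula: Crown Ratio = (Crown Length / Total Height) * 100
CR = (4.2 m / 10.0 m) * 100
CR = 0.42 * 100 = 42.0%

42.0


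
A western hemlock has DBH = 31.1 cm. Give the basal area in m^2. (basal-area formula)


Formula: BA = pi * (DBH/2)^2 / 10000  (cm^2 to m^2)
Radius = DBH/2 = 31.1/2 = 15.55 cm
BA = pi * 15.55^2 / 10000
   = 759.645 cm^2 / 10000
   = 0.076 m^2

0.076


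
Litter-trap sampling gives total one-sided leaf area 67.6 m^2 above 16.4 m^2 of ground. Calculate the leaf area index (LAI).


Formula: LAI = total leaf area / ground area  (dimensionless)
LAI = 67.6 m^2 / 16.4 m^2
LAI = 4.12

4.12


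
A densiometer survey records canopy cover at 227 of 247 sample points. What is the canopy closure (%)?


Formula: Canopy closure = covered points / total points * 100
Closure = 227 / 247 * 100
Closure = 0.919 * 100 = 91.9%

91.9


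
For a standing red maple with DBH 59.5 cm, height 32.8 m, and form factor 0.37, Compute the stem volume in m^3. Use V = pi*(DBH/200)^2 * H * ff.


Formula: V = pi * (DBH/200)^2 * H * ff
Radius = DBH/200 = 59.5/200 = 0.2975 m
Radius^2 = 0.2975^2 = 0.08850625 m^2
V = pi * 0.08850625 * 32.8 * 0.37
V = 3.374 m^3

3.374


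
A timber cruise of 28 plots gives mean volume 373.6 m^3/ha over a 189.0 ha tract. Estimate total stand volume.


Formula: Total Volume = Mean Volume per ha * Total Area
Total Volume = 373.6 m^3/ha * 189.0 ha
Total Volume = 70610 m^3

70610


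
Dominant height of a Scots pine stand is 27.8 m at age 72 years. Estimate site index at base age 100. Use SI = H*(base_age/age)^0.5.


Formula: SI = H_dom * (base_age / age)^0.5
Age ratio = 100 / 72 = 1.38889
sqrt(age_ratio) = 1.17851
SI = 27.8 * 1.17851 = 32.8 m

32.8


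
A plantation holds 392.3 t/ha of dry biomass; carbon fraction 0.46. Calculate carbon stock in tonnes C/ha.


Formula: Carbon Stock = Biomass * Carbon Fraction
C = 392.3 t/ha * 0.46
C = 180.5 t C/ha

180.5


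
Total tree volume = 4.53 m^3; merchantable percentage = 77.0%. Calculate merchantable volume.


Formula: MV = V_total * (merchantable_pct / 100)
Merchantable fraction = 77.0% / 100 = 0.77
MV = 4.53 m^3 * 0.77 = 3.488 m^3

3.488


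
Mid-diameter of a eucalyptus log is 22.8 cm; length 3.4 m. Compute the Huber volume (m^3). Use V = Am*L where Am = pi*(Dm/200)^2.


Huber: V = Am * L,  Am = pi*(Dm/200)^2
Am = pi*(22.8/200)^2 = 0.040828 m^2
V = 0.040828*3.4 = 0.1388 m^3

0.1388


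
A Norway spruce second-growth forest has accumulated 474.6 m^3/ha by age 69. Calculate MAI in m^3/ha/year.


Formula: MAI = Total Volume / Stand Age
MAI = 474.6 m^3/ha / 69 years
MAI = 6.88 m^3/ha/year

6.88


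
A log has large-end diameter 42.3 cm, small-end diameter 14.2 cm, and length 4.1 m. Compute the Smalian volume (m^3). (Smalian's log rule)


Smalian: V = (A1 + A2)/2 * L,  A = pi*(D/200)^2
A1 = pi*(42.3/200)^2 = 0.140531 m^2
A2 = pi*(14.2/200)^2 = 0.015837 m^2
V = (0.140531+0.015837)/2*4.1 = 0.3206 m^3

0.3206


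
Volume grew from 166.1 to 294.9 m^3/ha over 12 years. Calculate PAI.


Formula: PAI = (V_T2 - V_T1) / (T2 - T1)
Volume increment = 294.9 - 166.1 = 128.8 m^3/ha
PAI = 128.8 / 12 = 10.73 m^3/ha/year

10.73


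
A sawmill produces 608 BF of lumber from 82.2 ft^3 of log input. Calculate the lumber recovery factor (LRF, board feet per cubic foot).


Formula: LRF = Lumber Output (BF) / Log Input (ft^3)
LRF = 608 BF / 82.2 ft^3
LRF = 7.4 BF/ft^3

7.4


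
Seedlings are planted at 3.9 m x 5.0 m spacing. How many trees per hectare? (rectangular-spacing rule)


Formula: TPH = 10000 m^2/ha / (spacing_x * spacing_y)
Area per tree = 3.9 m * 5.0 m = 19.5 m^2
TPH = 10000 / 19.5 = 513 trees/ha

513


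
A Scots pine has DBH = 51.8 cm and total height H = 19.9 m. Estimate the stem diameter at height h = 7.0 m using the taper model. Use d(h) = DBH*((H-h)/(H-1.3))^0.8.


Taper: d(h) = DBH * ((H - h) / (H - 1.3))^0.8
Numerator = H - h = 19.9 - 7.0 = 12.9 m
Denominator = H - 1.3 = 19.9 - 1.3 = 18.6 m
Ratio = 12.9 / 18.6 = 0.69355
d = 51.8 * 0.69355^0.8 = 38.7 cm

38.7


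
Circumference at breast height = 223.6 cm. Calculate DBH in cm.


Formula: DBH = C / pi
DBH = 223.6 / pi
pi = 3.14159...
DBH = 71.2 cm

71.2


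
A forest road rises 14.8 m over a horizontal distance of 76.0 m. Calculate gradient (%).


Formula: Gradient = rise / run * 100
Gradient = 14.8 / 76.0 * 100 = 19.5%

19.5


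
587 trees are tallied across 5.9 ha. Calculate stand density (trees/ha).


Formula: Stand Density = N_trees / Area_ha
Density = 587 trees / 5.9 ha
Density = 99 trees/ha

99


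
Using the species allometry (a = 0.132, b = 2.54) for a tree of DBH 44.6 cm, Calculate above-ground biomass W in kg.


Formula: W = a * DBH^b  (allometric power law)
DBH^b = 44.6^2.54 = 15463.5976
W = 0.132 * 15463.5976 = 2041.2 kg

2041.2


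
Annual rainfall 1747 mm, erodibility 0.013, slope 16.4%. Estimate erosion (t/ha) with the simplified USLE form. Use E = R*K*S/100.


Formula: E = R * K * S / 100  (simplified USLE)
R * K = 1747 * 0.013 = 22.711
E = 22.711 * 16.4 / 100 = 3.72 t/ha

3.72


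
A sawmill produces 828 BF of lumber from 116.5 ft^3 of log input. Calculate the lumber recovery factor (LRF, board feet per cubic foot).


Formula: LRF = Lumber Output (BF) / Log Input (ft^3)
LRF = 828 BF / 116.5 ft^3
LRF = 7.11 BF/ft^3

7.11


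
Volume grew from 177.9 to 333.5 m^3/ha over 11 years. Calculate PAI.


Formula: PAI = (V_T2 - V_T1) / (T2 - T1)
Volume increment = 333.5 - 177.9 = 155.6 m^3/ha
PAI = 155.6 / 11 = 14.15 m^3/ha/year

14.15


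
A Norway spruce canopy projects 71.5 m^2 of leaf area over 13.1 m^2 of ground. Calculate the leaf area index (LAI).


Formula: LAI = total leaf area / ground area  (dimensionless)
LAI = 71.5 m^2 / 13.1 m^2
LAI = 5.46

5.46


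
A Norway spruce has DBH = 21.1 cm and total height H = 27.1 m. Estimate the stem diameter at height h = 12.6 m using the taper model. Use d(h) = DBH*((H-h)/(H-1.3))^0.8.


Taper: d(h) = DBH * ((H - h) / (H - 1.3))^0.8
Numerator = H - h = 27.1 - 12.6 = 14.5 m
Denominator = H - 1.3 = 27.1 - 1.3 = 25.8 m
Ratio = 14.5 / 25.8 = 0.56202
d = 21.1 * 0.56202^0.8 = 13.3 cm

13.3


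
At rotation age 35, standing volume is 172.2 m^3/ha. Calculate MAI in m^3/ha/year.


Formula: MAI = Total Volume / Stand Age
MAI = 172.2 m^3/ha / 35 years
MAI = 4.92 m^3/ha/year

4.92


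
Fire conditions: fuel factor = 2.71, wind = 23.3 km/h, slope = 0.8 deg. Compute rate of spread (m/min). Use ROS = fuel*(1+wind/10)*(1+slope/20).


Formula: ROS = fuel * (1 + wind/10) * (1 + slope/20)
Wind factor = 1 + 23.3/10 = 3.33
Slope factor = 1 + 0.8/20 = 1.04
ROS = 2.71 * 3.33 * 1.04 = 9.39 m/min

9.39


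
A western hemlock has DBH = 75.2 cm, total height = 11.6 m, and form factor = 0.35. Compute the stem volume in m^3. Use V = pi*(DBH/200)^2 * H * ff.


Formula: V = pi * (DBH/200)^2 * H * ff
Radius = DBH/200 = 75.2/200 = 0.376 m
Radius^2 = 0.376^2 = 0.141376 m^2
V = pi * 0.141376 * 11.6 * 0.35
V = 1.803 m^3

1.803


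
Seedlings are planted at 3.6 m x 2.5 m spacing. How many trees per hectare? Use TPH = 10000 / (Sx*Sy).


Formula: TPH = 10000 m^2/ha / (spacing_x * spacing_y)
Area per tree = 3.6 m * 2.5 m = 9.0 m^2
TPH = 10000 / 9.0 = 1111 trees/ha

1111


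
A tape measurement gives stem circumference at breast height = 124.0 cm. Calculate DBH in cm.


Formula: DBH = C / pi
DBH = 124.0 / pi
pi = 3.14159...
DBH = 39.5 cm

39.5


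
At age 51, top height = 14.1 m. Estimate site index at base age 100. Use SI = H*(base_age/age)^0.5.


Formula: SI = H_dom * (base_age / age)^0.5
Age ratio = 100 / 51 = 1.96078
sqrt(age_ratio) = 1.40028
SI = 14.1 * 1.40028 = 19.7 m

19.7


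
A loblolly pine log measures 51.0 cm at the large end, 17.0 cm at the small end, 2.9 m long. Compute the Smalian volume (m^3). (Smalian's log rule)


Smalian: V = (A1 + A2)/2 * L,  A = pi*(D/200)^2
A1 = pi*(51.0/200)^2 = 0.204282 m^2
A2 = pi*(17.0/200)^2 = 0.022698 m^2
V = (0.204282+0.022698)/2*2.9 = 0.3291 m^3

0.3291


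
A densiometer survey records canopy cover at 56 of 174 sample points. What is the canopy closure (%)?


Formula: Canopy closure = covered points / total points * 100
Closure = 56 / 174 * 100
Closure = 0.3218 * 100 = 32.2%

32.2


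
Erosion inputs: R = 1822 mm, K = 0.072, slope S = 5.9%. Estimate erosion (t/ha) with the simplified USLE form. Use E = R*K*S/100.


Formula: E = R * K * S / 100  (simplified USLE)
R * K = 1822 * 0.072 = 131.184
E = 131.184 * 5.9 / 100 = 7.74 t/ha

7.74


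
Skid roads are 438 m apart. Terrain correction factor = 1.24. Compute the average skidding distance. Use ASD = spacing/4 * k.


Formula: ASD = (spacing / 4) * correction
Uncorrected distance = spacing / 4 = 438 / 4 = 109.5 m
ASD = 109.5 * 1.24 = 136 m

136


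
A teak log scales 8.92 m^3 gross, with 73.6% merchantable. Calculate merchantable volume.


Formula: MV = V_total * (merchantable_pct / 100)
Merchantable fraction = 73.6% / 100 = 0.736
MV = 8.92 m^3 * 0.736 = 6.565 m^3

6.565


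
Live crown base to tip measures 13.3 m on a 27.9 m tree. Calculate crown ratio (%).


Formula: Crown Ratio = (Crown Length / Total Height) * 100
CR = (13.3 m / 27.9 m) * 100
CR = 0.4767 * 100 = 47.7%

47.7


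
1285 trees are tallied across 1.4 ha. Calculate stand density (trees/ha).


Formula: Stand Density = N_trees / Area_ha
Density = 1285 trees / 1.4 ha
Density = 918 trees/ha

918


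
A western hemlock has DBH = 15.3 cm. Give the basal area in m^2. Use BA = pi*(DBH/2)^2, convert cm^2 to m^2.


Formula: BA = pi * (DBH/2)^2 / 10000  (cm^2 to m^2)
Radius = DBH/2 = 15.3/2 = 7.65 cm
BA = pi * 7.65^2 / 10000
   = 183.8539 cm^2 / 10000
   = 0.0184 m^2

0.0184


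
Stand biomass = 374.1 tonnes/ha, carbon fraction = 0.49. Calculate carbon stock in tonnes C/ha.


Formula: Carbon Stock = Biomass * Carbon Fraction
C = 374.1 t/ha * 0.49
C = 183.3 t C/ha

183.3


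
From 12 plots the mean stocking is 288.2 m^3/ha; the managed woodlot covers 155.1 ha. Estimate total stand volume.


Formula: Total Volume = Mean Volume per ha * Total Area
Total Volume = 288.2 m^3/ha * 155.1 ha
Total Volume = 44700 m^3

44700


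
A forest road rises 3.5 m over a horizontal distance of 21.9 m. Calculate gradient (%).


Formula: Gradient = rise / run * 100
Gradient = 3.5 / 21.9 * 100 = 16.0%

16.0


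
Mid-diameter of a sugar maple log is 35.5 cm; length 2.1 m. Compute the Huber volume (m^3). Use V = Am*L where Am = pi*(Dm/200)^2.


Huber: V = Am * L,  Am = pi*(Dm/200)^2
Am = pi*(35.5/200)^2 = 0.09898 m^2
V = 0.09898*2.1 = 0.2079 m^3

0.2079


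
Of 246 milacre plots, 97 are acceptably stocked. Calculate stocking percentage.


Formula: Stocking % = stocked plots / total plots * 100
Stocking = 97 / 246 * 100
Stocking = 0.3943 * 100 = 39.4%

39.4


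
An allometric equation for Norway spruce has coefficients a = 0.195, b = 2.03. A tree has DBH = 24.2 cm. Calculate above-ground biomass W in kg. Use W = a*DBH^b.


Formula: W = a * DBH^b  (allometric power law)
DBH^b = 24.2^2.03 = 644.3847
W = 0.195 * 644.3847 = 125.7 kg

125.7


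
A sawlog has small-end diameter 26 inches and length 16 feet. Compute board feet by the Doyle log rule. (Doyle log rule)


Doyle: BF = (D - 4)^2 * L / 16
Adjusted diameter = 26 - 4 = 22 in
(D-4)^2 = 22^2 = 484
BF = 484 * 16 / 16 = 484 BF

484


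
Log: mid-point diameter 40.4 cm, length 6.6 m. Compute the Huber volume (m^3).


Huber: V = Am * L,  Am = pi*(Dm/200)^2
Am = pi*(40.4/200)^2 = 0.12819 m^2
V = 0.12819*6.6 = 0.8461 m^3

0.8461


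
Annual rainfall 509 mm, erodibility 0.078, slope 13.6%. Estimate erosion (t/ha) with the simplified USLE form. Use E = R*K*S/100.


Formula: E = R * K * S / 100  (simplified USLE)
R * K = 509 * 0.078 = 39.702
E = 39.702 * 13.6 / 100 = 5.4 t/ha

5.4


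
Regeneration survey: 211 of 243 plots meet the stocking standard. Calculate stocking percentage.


Formula: Stocking % = stocked plots / total plots * 100
Stocking = 211 / 243 * 100
Stocking = 0.8683 * 100 = 86.8%

86.8


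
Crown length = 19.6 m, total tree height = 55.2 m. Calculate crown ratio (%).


Formula: Crown Ratio = (Crown Length / Total Height) * 100
CR = (19.6 m / 55.2 m) * 100
CR = 0.3551 * 100 = 35.5%

35.5


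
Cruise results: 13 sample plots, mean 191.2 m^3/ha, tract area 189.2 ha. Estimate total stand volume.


Formula: Total Volume = Mean Volume per ha * Total Area
Total Volume = 191.2 m^3/ha * 189.2 ha
Total Volume = 36175 m^3

36175


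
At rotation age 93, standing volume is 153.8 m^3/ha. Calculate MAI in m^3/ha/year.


Formula: MAI = Total Volume / Stand Age
MAI = 153.8 m^3/ha / 93 years
MAI = 1.65 m^3/ha/year

1.65


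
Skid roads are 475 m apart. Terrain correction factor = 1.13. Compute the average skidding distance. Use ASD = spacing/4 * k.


Formula: ASD = (spacing / 4) * correction
Uncorrected distance = spacing / 4 = 475 / 4 = 118.75 m
ASD = 118.75 * 1.13 = 134 m

134


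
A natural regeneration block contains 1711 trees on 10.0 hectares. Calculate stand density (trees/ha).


Formula: Stand Density = N_trees / Area_ha
Density = 1711 trees / 10.0 ha
Density = 171 trees/ha

171


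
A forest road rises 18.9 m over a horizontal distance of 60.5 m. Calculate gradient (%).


Formula: Gradient = rise / run * 100
Gradient = 18.9 / 60.5 * 100 = 31.2%

31.2


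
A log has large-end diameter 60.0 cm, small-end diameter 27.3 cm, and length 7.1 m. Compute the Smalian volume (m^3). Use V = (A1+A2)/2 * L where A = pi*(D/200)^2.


Smalian: V = (A1 + A2)/2 * L,  A = pi*(D/200)^2
A1 = pi*(60.0/200)^2 = 0.282743 m^2
A2 = pi*(27.3/200)^2 = 0.058535 m^2
V = (0.282743+0.058535)/2*7.1 = 1.2115 m^3

1.2115


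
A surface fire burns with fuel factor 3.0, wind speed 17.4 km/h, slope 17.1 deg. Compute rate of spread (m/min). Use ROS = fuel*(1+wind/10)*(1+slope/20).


Formula: ROS = fuel * (1 + wind/10) * (1 + slope/20)
Wind factor = 1 + 17.4/10 = 2.74
Slope factor = 1 + 17.1/20 = 1.855
ROS = 3.0 * 2.74 * 1.855 = 15.25 m/min

15.25


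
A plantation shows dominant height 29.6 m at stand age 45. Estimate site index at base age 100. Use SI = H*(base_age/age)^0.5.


Formula: SI = H_dom * (base_age / age)^0.5
Age ratio = 100 / 45 = 2.22222
sqrt(age_ratio) = 1.49071
SI = 29.6 * 1.49071 = 44.1 m

44.1


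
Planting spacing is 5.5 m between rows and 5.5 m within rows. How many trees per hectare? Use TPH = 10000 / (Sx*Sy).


Formula: TPH = 10000 m^2/ha / (spacing_x * spacing_y)
Area per tree = 5.5 m * 5.5 m = 30.25 m^2
TPH = 10000 / 30.25 = 331 trees/ha

331


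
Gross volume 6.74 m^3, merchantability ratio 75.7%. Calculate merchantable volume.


Formula: MV = V_total * (merchantable_pct / 100)
Merchantable fraction = 75.7% / 100 = 0.757
MV = 6.74 m^3 * 0.757 = 5.102 m^3

5.102


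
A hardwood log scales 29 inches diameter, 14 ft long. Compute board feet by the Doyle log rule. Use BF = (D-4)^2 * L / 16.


Doyle: BF = (D - 4)^2 * L / 16
Adjusted diameter = 29 - 4 = 25 in
(D-4)^2 = 25^2 = 625
BF = 625 * 14 / 16 = 547 BF

547


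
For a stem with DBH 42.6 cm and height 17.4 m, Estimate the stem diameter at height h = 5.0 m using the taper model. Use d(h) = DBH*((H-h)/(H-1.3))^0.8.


Taper: d(h) = DBH * ((H - h) / (H - 1.3))^0.8
Numerator = H - h = 17.4 - 5.0 = 12.4 m
Denominator = H - 1.3 = 17.4 - 1.3 = 16.1 m
Ratio = 12.4 / 16.1 = 0.77019
d = 42.6 * 0.77019^0.8 = 34.6 cm

34.6


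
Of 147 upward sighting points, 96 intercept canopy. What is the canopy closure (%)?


Formula: Canopy closure = covered points / total points * 100
Closure = 96 / 147 * 100
Closure = 0.6531 * 100 = 65.3%

65.3


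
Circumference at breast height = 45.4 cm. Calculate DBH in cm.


Formula: DBH = C / pi
DBH = 45.4 / pi
pi = 3.14159...
DBH = 14.5 cm

14.5


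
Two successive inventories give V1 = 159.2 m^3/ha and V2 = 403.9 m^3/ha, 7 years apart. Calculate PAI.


Formula: PAI = (V_T2 - V_T1) / (T2 - T1)
Volume increment = 403.9 - 159.2 = 244.7 m^3/ha
PAI = 244.7 / 7 = 34.96 m^3/ha/year

34.96


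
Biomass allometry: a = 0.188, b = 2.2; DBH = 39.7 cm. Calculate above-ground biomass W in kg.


Formula: W = a * DBH^b  (allometric power law)
DBH^b = 39.7^2.2 = 3291.0851
W = 0.188 * 3291.0851 = 618.7 kg

618.7


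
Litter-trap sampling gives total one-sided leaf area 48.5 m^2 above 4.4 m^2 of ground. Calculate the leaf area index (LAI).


Formula: LAI = total leaf area / ground area  (dimensionless)
LAI = 48.5 m^2 / 4.4 m^2
LAI = 11.02

11.02


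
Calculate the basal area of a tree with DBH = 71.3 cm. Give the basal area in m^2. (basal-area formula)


Formula: BA = pi * (DBH/2)^2 / 10000  (cm^2 to m^2)
Radius = DBH/2 = 71.3/2 = 35.65 cm
BA = pi * 35.65^2 / 10000
   = 3992.7208 cm^2 / 10000
   = 0.3993 m^2

0.3993


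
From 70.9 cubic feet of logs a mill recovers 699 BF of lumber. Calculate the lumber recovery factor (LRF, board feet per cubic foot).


Formula: LRF = Lumber Output (BF) / Log Input (ft^3)
LRF = 699 BF / 70.9 ft^3
LRF = 9.86 BF/ft^3

9.86


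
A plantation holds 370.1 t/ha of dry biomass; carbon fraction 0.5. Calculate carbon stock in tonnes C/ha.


Formula: Carbon Stock = Biomass * Carbon Fraction
C = 370.1 t/ha * 0.5
C = 185.1 t C/ha

185.1


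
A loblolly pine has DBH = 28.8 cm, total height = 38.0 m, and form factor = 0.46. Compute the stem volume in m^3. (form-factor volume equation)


Formula: V = pi * (DBH/200)^2 * H * ff
Radius = DBH/200 = 28.8/200 = 0.144 m
Radius^2 = 0.144^2 = 0.020736 m^2
V = pi * 0.020736 * 38.0 * 0.46
V = 1.139 m^3

1.139


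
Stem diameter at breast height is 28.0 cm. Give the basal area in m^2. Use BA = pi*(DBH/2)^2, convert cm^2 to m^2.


Formula: BA = pi * (DBH/2)^2 / 10000  (cm^2 to m^2)
Radius = DBH/2 = 28.0/2 = 14.0 cm
BA = pi * 14.0^2 / 10000
   = 615.7522 cm^2 / 10000
   = 0.0616 m^2

0.0616


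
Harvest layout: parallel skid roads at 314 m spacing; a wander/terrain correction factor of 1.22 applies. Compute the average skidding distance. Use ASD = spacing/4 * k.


Formula: ASD = (spacing / 4) * correction
Uncorrected distance = spacing / 4 = 314 / 4 = 78.5 m
ASD = 78.5 * 1.22 = 96 m

96


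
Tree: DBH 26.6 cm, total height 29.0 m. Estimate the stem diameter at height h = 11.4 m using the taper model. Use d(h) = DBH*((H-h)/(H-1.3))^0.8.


Taper: d(h) = DBH * ((H - h) / (H - 1.3))^0.8
Numerator = H - h = 29.0 - 11.4 = 17.6 m
Denominator = H - 1.3 = 29.0 - 1.3 = 27.7 m
Ratio = 17.6 / 27.7 = 0.63538
d = 26.6 * 0.63538^0.8 = 18.5 cm

18.5


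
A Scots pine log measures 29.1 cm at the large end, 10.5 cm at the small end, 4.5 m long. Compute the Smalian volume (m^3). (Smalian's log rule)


Smalian: V = (A1 + A2)/2 * L,  A = pi*(D/200)^2
A1 = pi*(29.1/200)^2 = 0.066508 m^2
A2 = pi*(10.5/200)^2 = 0.008659 m^2
V = (0.066508+0.008659)/2*4.5 = 0.1691 m^3

0.1691


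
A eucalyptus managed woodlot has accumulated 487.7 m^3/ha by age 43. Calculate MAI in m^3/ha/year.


Formula: MAI = Total Volume / Stand Age
MAI = 487.7 m^3/ha / 43 years
MAI = 11.34 m^3/ha/year

11.34


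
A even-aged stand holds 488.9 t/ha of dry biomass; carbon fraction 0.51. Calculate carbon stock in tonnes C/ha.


Formula: Carbon Stock = Biomass * Carbon Fraction
C = 488.9 t/ha * 0.51
C = 249.3 t C/ha

249.3


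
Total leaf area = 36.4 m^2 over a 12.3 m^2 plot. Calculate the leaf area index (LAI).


Formula: LAI = total leaf area / ground area  (dimensionless)
LAI = 36.4 m^2 / 12.3 m^2
LAI = 2.96

2.96


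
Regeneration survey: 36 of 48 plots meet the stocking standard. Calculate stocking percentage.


Formula: Stocking % = stocked plots / total plots * 100
Stocking = 36 / 48 * 100
Stocking = 0.75 * 100 = 75.0%

75.0


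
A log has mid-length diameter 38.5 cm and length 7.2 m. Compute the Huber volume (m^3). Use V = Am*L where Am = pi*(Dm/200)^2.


Huber: V = Am * L,  Am = pi*(Dm/200)^2
Am = pi*(38.5/200)^2 = 0.116416 m^2
V = 0.116416*7.2 = 0.8382 m^3

0.8382


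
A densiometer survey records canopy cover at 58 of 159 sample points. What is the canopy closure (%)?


Formula: Canopy closure = covered points / total points * 100
Closure = 58 / 159 * 100
Closure = 0.3648 * 100 = 36.5%

36.5


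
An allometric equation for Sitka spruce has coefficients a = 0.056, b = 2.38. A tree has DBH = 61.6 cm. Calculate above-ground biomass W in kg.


Formula: W = a * DBH^b  (allometric power law)
DBH^b = 61.6^2.38 = 18163.6069
W = 0.056 * 18163.6069 = 1017.2 kg

1017.2


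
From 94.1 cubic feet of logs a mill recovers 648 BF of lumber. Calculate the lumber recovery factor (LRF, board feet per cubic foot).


Formula: LRF = Lumber Output (BF) / Log Input (ft^3)
LRF = 648 BF / 94.1 ft^3
LRF = 6.89 BF/ft^3

6.89


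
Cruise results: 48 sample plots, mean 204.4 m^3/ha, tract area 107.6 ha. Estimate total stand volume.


Formula: Total Volume = Mean Volume per ha * Total Area
Total Volume = 204.4 m^3/ha * 107.6 ha
Total Volume = 21993 m^3

21993


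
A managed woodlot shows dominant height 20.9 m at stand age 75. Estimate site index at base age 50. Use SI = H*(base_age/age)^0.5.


Formula: SI = H_dom * (base_age / age)^0.5
Age ratio = 50 / 75 = 0.66667
sqrt(age_ratio) = 0.8165
SI = 20.9 * 0.8165 = 17.1 m

17.1


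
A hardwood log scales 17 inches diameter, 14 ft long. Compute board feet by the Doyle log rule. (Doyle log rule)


Doyle: BF = (D - 4)^2 * L / 16
Adjusted diameter = 17 - 4 = 13 in
(D-4)^2 = 13^2 = 169
BF = 169 * 14 / 16 = 148 BF

148


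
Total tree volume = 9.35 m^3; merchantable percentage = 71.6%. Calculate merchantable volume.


Formula: MV = V_total * (merchantable_pct / 100)
Merchantable fraction = 71.6% / 100 = 0.716
MV = 9.35 m^3 * 0.716 = 6.695 m^3

6.695


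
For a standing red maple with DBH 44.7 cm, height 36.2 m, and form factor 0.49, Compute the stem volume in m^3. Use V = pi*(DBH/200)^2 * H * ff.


Formula: V = pi * (DBH/200)^2 * H * ff
Radius = DBH/200 = 44.7/200 = 0.2235 m
Radius^2 = 0.2235^2 = 0.04995225 m^2
V = pi * 0.04995225 * 36.2 * 0.49
V = 2.784 m^3

2.784


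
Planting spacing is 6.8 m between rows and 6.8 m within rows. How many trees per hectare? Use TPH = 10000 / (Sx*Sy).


Formula: TPH = 10000 m^2/ha / (spacing_x * spacing_y)
Area per tree = 6.8 m * 6.8 m = 46.24 m^2
TPH = 10000 / 46.24 = 216 trees/ha

216


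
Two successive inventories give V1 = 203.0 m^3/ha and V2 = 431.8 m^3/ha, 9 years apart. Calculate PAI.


Formula: PAI = (V_T2 - V_T1) / (T2 - T1)
Volume increment = 431.8 - 203.0 = 228.8 m^3/ha
PAI = 228.8 / 9 = 25.42 m^3/ha/year

25.42


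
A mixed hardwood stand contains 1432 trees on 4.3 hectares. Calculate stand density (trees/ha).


Formula: Stand Density = N_trees / Area_ha
Density = 1432 trees / 4.3 ha
Density = 333 trees/ha

333


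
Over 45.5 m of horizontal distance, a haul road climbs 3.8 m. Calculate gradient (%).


Formula: Gradient = rise / run * 100
Gradient = 3.8 / 45.5 * 100 = 8.4%

8.4


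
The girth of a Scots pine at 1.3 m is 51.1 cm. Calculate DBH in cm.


Formula: DBH = C / pi
DBH = 51.1 / pi
pi = 3.14159...
DBH = 16.3 cm

16.3


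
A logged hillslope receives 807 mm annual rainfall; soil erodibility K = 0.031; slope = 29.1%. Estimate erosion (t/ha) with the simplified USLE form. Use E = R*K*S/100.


Formula: E = R * K * S / 100  (simplified USLE)
R * K = 807 * 0.031 = 25.017
E = 25.017 * 29.1 / 100 = 7.28 t/ha

7.28


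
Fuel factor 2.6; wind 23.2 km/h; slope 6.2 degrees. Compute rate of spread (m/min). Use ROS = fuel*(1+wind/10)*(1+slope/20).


Formula: ROS = fuel * (1 + wind/10) * (1 + slope/20)
Wind factor = 1 + 23.2/10 = 3.32
Slope factor = 1 + 6.2/20 = 1.31
ROS = 2.6 * 3.32 * 1.31 = 11.31 m/min

11.31


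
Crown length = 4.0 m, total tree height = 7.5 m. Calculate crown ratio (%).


Formula: Crown Ratio = (Crown Length / Total Height) * 100
CR = (4.0 m / 7.5 m) * 100
CR = 0.5333 * 100 = 53.3%

53.3


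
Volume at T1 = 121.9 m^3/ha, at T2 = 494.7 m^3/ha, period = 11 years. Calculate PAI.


Formula: PAI = (V_T2 - V_T1) / (T2 - T1)
Volume increment = 494.7 - 121.9 = 372.8 m^3/ha
PAI = 372.8 / 11 = 33.89 m^3/ha/year

33.89


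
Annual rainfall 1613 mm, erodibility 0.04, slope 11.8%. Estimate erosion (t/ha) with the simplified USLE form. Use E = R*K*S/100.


Formula: E = R * K * S / 100  (simplified USLE)
R * K = 1613 * 0.04 = 64.52
E = 64.52 * 11.8 / 100 = 7.61 t/ha

7.61


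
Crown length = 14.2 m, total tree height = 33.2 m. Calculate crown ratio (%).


Formula: Crown Ratio = (Crown Length / Total Height) * 100
CR = (14.2 m / 33.2 m) * 100
CR = 0.4277 * 100 = 42.8%

42.8


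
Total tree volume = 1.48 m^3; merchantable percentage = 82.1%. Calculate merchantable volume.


Formula: MV = V_total * (merchantable_pct / 100)
Merchantable fraction = 82.1% / 100 = 0.821
MV = 1.48 m^3 * 0.821 = 1.215 m^3

1.215


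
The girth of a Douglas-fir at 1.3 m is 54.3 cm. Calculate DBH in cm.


Formula: DBH = C / pi
DBH = 54.3 / pi
pi = 3.14159...
DBH = 17.3 cm

17.3


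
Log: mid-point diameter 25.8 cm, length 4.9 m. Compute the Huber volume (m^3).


Huber: V = Am * L,  Am = pi*(Dm/200)^2
Am = pi*(25.8/200)^2 = 0.052279 m^2
V = 0.052279*4.9 = 0.2562 m^3

0.2562


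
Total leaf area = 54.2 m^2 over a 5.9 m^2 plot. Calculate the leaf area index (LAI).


Formula: LAI = total leaf area / ground area  (dimensionless)
LAI = 54.2 m^2 / 5.9 m^2
LAI = 9.19

9.19


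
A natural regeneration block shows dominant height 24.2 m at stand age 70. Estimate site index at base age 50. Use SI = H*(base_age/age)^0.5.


Formula: SI = H_dom * (base_age / age)^0.5
Age ratio = 50 / 70 = 0.71429
sqrt(age_ratio) = 0.84515
SI = 24.2 * 0.84515 = 20.5 m

20.5


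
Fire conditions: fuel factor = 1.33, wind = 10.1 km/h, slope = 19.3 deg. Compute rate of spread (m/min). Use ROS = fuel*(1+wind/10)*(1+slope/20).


Formula: ROS = fuel * (1 + wind/10) * (1 + slope/20)
Wind factor = 1 + 10.1/10 = 2.01
Slope factor = 1 + 19.3/20 = 1.965
ROS = 1.33 * 2.01 * 1.965 = 5.25 m/min

5.25


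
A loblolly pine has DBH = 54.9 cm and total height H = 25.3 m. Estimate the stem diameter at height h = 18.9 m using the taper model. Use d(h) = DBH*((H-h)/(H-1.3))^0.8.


Taper: d(h) = DBH * ((H - h) / (H - 1.3))^0.8
Numerator = H - h = 25.3 - 18.9 = 6.4 m
Denominator = H - 1.3 = 25.3 - 1.3 = 24.0 m
Ratio = 6.4 / 24.0 = 0.26667
d = 54.9 * 0.26667^0.8 = 19.1 cm

19.1


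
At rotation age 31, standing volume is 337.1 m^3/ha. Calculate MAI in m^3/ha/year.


Formula: MAI = Total Volume / Stand Age
MAI = 337.1 m^3/ha / 31 years
MAI = 10.87 m^3/ha/year

10.87


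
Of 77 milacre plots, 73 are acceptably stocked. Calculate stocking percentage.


Formula: Stocking % = stocked plots / total plots * 100
Stocking = 73 / 77 * 100
Stocking = 0.9481 * 100 = 94.8%

94.8


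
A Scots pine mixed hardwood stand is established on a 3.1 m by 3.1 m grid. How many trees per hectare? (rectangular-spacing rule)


Formula: TPH = 10000 m^2/ha / (spacing_x * spacing_y)
Area per tree = 3.1 m * 3.1 m = 9.61 m^2
TPH = 10000 / 9.61 = 1041 trees/ha

1041


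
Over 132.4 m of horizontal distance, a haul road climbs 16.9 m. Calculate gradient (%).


Formula: Gradient = rise / run * 100
Gradient = 16.9 / 132.4 * 100 = 12.8%

12.8


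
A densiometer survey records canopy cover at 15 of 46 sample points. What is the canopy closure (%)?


Formula: Canopy closure = covered points / total points * 100
Closure = 15 / 46 * 100
Closure = 0.3261 * 100 = 32.6%

32.6


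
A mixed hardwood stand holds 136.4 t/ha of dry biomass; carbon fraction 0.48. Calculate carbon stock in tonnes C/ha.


Formula: Carbon Stock = Biomass * Carbon Fraction
C = 136.4 t/ha * 0.48
C = 65.5 t C/ha

65.5


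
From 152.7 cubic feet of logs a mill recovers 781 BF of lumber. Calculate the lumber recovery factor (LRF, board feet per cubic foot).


Formula: LRF = Lumber Output (BF) / Log Input (ft^3)
LRF = 781 BF / 152.7 ft^3
LRF = 5.11 BF/ft^3

5.11


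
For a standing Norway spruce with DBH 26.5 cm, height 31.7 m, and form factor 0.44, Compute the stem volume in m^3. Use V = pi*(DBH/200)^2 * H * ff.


Formula: V = pi * (DBH/200)^2 * H * ff
Radius = DBH/200 = 26.5/200 = 0.1325 m
Radius^2 = 0.1325^2 = 0.01755625 m^2
V = pi * 0.01755625 * 31.7 * 0.44
V = 0.769 m^3

0.769


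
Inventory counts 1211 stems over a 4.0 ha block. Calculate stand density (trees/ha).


Formula: Stand Density = N_trees / Area_ha
Density = 1211 trees / 4.0 ha
Density = 303 trees/ha

303


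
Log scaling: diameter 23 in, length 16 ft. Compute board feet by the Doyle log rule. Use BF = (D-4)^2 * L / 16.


Doyle: BF = (D - 4)^2 * L / 16
Adjusted diameter = 23 - 4 = 19 in
(D-4)^2 = 19^2 = 361
BF = 361 * 16 / 16 = 361 BF

361


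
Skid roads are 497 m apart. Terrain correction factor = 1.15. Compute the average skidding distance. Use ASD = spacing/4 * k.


Formula: ASD = (spacing / 4) * correction
Uncorrected distance = spacing / 4 = 497 / 4 = 124.25 m
ASD = 124.25 * 1.15 = 143 m

143


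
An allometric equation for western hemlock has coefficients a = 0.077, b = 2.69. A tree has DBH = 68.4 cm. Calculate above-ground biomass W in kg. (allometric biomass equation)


Formula: W = a * DBH^b  (allometric power law)
DBH^b = 68.4^2.69 = 86357.6695
W = 0.077 * 86357.6695 = 6649.5 kg

6649.5


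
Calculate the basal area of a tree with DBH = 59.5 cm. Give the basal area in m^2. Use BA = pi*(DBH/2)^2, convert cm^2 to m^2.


Formula: BA = pi * (DBH/2)^2 / 10000  (cm^2 to m^2)
Radius = DBH/2 = 59.5/2 = 29.75 cm
BA = pi * 29.75^2 / 10000
   = 2780.5058 cm^2 / 10000
   = 0.2781 m^2

0.2781


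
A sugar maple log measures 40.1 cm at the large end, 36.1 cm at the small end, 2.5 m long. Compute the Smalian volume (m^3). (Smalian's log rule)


Smalian: V = (A1 + A2)/2 * L,  A = pi*(D/200)^2
A1 = pi*(40.1/200)^2 = 0.126293 m^2
A2 = pi*(36.1/200)^2 = 0.102354 m^2
V = (0.126293+0.102354)/2*2.5 = 0.2858 m^3

0.2858


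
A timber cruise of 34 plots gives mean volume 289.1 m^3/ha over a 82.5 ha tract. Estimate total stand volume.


Formula: Total Volume = Mean Volume per ha * Total Area
Total Volume = 289.1 m^3/ha * 82.5 ha
Total Volume = 23851 m^3

23851


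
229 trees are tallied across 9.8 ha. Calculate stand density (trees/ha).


Formula: Stand Density = N_trees / Area_ha
Density = 229 trees / 9.8 ha
Density = 23 trees/ha

23


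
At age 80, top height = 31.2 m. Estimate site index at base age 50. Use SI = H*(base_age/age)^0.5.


Formula: SI = H_dom * (base_age / age)^0.5
Age ratio = 50 / 80 = 0.625
sqrt(age_ratio) = 0.79057
SI = 31.2 * 0.79057 = 24.7 m

24.7


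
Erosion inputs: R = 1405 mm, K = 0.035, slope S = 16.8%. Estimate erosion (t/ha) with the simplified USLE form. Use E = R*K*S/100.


Formula: E = R * K * S / 100  (simplified USLE)
R * K = 1405 * 0.035 = 49.175
E = 49.175 * 16.8 / 100 = 8.26 t/ha

8.26


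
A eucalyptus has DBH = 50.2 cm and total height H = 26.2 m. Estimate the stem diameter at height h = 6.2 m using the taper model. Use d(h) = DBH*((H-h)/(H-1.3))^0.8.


Taper: d(h) = DBH * ((H - h) / (H - 1.3))^0.8
Numerator = H - h = 26.2 - 6.2 = 20.0 m
Denominator = H - 1.3 = 26.2 - 1.3 = 24.9 m
Ratio = 20.0 / 24.9 = 0.80321
d = 50.2 * 0.80321^0.8 = 42.1 cm

42.1


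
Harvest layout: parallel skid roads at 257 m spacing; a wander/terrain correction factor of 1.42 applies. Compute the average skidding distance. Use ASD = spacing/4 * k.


Formula: ASD = (spacing / 4) * correction
Uncorrected distance = spacing / 4 = 257 / 4 = 64.25 m
ASD = 64.25 * 1.42 = 91 m

91


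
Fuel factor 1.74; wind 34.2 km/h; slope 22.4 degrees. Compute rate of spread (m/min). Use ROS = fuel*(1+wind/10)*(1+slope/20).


Formula: ROS = fuel * (1 + wind/10) * (1 + slope/20)
Wind factor = 1 + 34.2/10 = 4.42
Slope factor = 1 + 22.4/20 = 2.12
ROS = 1.74 * 4.42 * 2.12 = 16.3 m/min

16.3


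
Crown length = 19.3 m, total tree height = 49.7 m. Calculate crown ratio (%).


Formula: Crown Ratio = (Crown Length / Total Height) * 100
CR = (19.3 m / 49.7 m) * 100
CR = 0.3883 * 100 = 38.8%

38.8


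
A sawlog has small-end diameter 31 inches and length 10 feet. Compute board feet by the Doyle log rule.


Doyle: BF = (D - 4)^2 * L / 16
Adjusted diameter = 31 - 4 = 27 in
(D-4)^2 = 27^2 = 729
BF = 729 * 10 / 16 = 456 BF

456


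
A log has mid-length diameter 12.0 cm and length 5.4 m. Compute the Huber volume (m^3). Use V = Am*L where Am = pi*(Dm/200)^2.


Huber: V = Am * L,  Am = pi*(Dm/200)^2
Am = pi*(12.0/200)^2 = 0.01131 m^2
V = 0.01131*5.4 = 0.0611 m^3

0.0611


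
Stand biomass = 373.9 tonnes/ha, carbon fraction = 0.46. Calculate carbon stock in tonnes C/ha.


Formula: Carbon Stock = Biomass * Carbon Fraction
C = 373.9 t/ha * 0.46
C = 172.0 t C/ha

172.0


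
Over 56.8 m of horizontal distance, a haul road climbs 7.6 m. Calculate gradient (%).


Formula: Gradient = rise / run * 100
Gradient = 7.6 / 56.8 * 100 = 13.4%

13.4


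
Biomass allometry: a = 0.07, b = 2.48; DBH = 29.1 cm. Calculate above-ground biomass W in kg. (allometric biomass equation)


Formula: W = a * DBH^b  (allometric power law)
DBH^b = 29.1^2.48 = 4270.2629
W = 0.07 * 4270.2629 = 298.9 kg

298.9


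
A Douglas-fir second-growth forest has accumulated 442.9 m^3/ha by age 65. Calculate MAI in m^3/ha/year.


Formula: MAI = Total Volume / Stand Age
MAI = 442.9 m^3/ha / 65 years
MAI = 6.81 m^3/ha/year

6.81


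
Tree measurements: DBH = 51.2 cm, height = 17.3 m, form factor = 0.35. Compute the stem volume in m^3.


Formula: V = pi * (DBH/200)^2 * H * ff
Radius = DBH/200 = 51.2/200 = 0.256 m
Radius^2 = 0.256^2 = 0.065536 m^2
V = pi * 0.065536 * 17.3 * 0.35
V = 1.247 m^3

1.247


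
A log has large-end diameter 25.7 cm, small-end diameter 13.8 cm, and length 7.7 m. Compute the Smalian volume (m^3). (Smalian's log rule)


Smalian: V = (A1 + A2)/2 * L,  A = pi*(D/200)^2
A1 = pi*(25.7/200)^2 = 0.051875 m^2
A2 = pi*(13.8/200)^2 = 0.014957 m^2
V = (0.051875+0.014957)/2*7.7 = 0.2573 m^3

0.2573


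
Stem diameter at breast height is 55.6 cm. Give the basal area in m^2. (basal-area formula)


Formula: BA = pi * (DBH/2)^2 / 10000  (cm^2 to m^2)
Radius = DBH/2 = 55.6/2 = 27.8 cm
BA = pi * 27.8^2 / 10000
   = 2427.9485 cm^2 / 10000
   = 0.2428 m^2

0.2428
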